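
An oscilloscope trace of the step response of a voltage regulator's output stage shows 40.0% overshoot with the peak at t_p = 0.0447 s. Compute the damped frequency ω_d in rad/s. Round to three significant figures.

ω_d ≈ 70.3 rad/s

t_p = π/ω_d, so ω_d = π/0.0447 = 70.3 rad/s.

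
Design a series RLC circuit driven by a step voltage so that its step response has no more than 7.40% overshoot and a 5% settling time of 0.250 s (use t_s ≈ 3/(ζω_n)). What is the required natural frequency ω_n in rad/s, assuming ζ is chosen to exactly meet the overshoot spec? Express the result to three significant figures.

ω_n ≈ 18.8 rad/s

From %OS = 100·exp(−πζ/√(1−ζ²)), invert to get ζ = −ln(OS)/√(π² + ln²(OS)) with OS = 0.0740.
−ln 0.0740 = 2.604, so ζ = 2.604/√(π² + 6.779) = 0.638.
Then ω_n = 3/(ζ t_s) = 3/(0.638 × 0.250) = 18.8 rad/s.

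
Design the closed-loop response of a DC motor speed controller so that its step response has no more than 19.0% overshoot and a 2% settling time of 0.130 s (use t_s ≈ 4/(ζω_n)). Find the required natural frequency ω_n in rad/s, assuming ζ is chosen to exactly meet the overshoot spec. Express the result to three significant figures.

ζ = −ln(OS)/√(π² + (ln OS)²). With OS = 0.190, ln OS = −1.661 and ζ = 1.661/3.554 = 0.467.
Then ω_n = 4/(ζ t_s) = 4/(0.467 × 0.130) = 65.8 rad/s.

ω_n ≈ 65.8 rad/s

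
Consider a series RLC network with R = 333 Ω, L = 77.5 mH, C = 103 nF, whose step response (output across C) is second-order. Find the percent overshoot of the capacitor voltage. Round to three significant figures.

%OS ≈ 54.1%

For a series RLC circuit (capacitor voltage as output), ω_n = 1/√(LC) = 1/√(77.5 mH · 103 nF) = 11200 rad/s.
ζ = (R/2)·√(C/L) = (333/2)·√(103 nF/77.5 mH) = 0.192.
Overshoot: exp(−π·0.192/√(1−0.192²)) = 0.541, i.e. 54.1%.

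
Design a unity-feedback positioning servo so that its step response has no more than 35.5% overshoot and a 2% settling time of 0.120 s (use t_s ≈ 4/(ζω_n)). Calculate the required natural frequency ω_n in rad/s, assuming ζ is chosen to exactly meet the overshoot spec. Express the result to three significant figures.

ω_n ≈ 106 rad/s

From %OS = 100·exp(−πζ/√(1−ζ²)), invert to get ζ = −ln(OS)/√(π² + ln²(OS)) with OS = 0.355.
−ln 0.355 = 1.036, so ζ = 1.036/√(π² + 1.073) = 0.313.
Then ω_n = 4/(ζ t_s) = 4/(0.313 × 0.120) = 106 rad/s.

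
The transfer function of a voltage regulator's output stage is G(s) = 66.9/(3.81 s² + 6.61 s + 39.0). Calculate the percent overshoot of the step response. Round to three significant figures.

Dividing through by 3.81: denominator becomes s² + 1.735 s + 10.24.
So ω_n = √10.24 = 3.20 rad/s and ζ = 1.735/(2·3.20) = 0.271.
Overshoot: exp(−π·0.271/√(1−0.271²)) = 0.413, i.e. 41.3%.

%OS ≈ 41.3%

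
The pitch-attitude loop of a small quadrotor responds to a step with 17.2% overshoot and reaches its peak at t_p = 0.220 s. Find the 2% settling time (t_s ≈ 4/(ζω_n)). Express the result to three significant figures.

ζ from %OS: ζ = |ln 0.172|/√(π²+ln²0.172) = 0.489.
From t_p = π/ω_d, ω_d = π/0.220 = 14.3 rad/s, so ω_n = ω_d/√(1−ζ²) = 16.4 rad/s.
t_s ≈ 4/(ζω_n) = 4/(0.489·16.4) = 0.500 s.

t_s ≈ 0.500 s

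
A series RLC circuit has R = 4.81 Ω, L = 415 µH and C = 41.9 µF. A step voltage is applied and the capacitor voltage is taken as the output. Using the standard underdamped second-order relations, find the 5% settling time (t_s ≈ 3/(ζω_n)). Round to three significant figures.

t_s ≈ 0.000518 s

For a series RLC circuit (capacitor voltage as output), ω_n = 1/√(LC) = 1/√(415 µH · 41.9 µF) = 7580 rad/s.
ζ = (R/2)·√(C/L) = (4.81/2)·√(41.9 µF/415 µH) = 0.764.
t_s ≈ 3/(ζω_n) = 0.000518 s.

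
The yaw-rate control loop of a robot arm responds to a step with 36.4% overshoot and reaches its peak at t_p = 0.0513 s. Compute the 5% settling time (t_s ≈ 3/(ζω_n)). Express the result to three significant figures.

t_s ≈ 0.152 s

The overshoot fixes ζ = −ln(OS)/√(π²+ln²(OS)) = 0.306.
From t_p = π/ω_d, ω_d = π/0.0513 = 61.2 rad/s, so ω_n = ω_d/√(1−ζ²) = 64.3 rad/s.
t_s ≈ 3/(ζω_n) = 3/(0.306·64.3) = 0.152 s.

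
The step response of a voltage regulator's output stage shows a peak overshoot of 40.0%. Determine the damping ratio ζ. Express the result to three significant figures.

ζ = −ln(OS)/√(π² + (ln OS)²). With OS = 0.400, ln OS = −0.9163 and ζ = 0.9163/3.272 = 0.280.

ζ ≈ 0.280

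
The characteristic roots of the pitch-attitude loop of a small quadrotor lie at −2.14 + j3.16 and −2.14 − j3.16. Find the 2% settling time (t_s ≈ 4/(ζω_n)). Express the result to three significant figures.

For poles at −σ ± jω_d, ζω_n = σ = 2.14, so t_s ≈ 4/σ = 1.87 s.

t_s ≈ 1.87 s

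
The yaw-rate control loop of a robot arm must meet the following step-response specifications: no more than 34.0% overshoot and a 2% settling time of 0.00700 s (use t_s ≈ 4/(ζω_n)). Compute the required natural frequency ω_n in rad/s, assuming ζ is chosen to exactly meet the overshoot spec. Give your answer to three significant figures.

ω_n ≈ 1760 rad/s

Inverting the overshoot relation: ζ = |ln 0.340|/√(π² + ln²0.340) = 0.325.
From t_s ≈ 4/(ζω_n): ω_n = 4/(ζ·t_s) = 4/(0.325·0.00700) = 1760 rad/s.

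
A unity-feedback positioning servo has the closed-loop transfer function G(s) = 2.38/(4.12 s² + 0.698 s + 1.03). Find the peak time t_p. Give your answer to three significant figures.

t_p ≈ 6.38 s

Dividing through by 4.12: denominator becomes s² + 0.1694 s + 0.2500.
So ω_n = √0.2500 = 0.500 rad/s and ζ = 0.1694/(2·0.500) = 0.169.
ω_d = ω_n√(1−ζ²) = 0.493 rad/s. t_p = π/ω_d = 6.38 s.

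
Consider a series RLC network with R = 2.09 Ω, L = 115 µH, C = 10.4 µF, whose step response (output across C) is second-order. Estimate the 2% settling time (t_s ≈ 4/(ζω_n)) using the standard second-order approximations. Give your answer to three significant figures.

t_s ≈ 0.000440 s

For a series RLC circuit (capacitor voltage as output), ω_n = 1/√(LC) = 1/√(115 µH · 10.4 µF) = 28900 rad/s.
ζ = (R/2)·√(C/L) = (2.09/2)·√(10.4 µF/115 µH) = 0.314.
t_s ≈ 4/(ζω_n) = 0.000440 s.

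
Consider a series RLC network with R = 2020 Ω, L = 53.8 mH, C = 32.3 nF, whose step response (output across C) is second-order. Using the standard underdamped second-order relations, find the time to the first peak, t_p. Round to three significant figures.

t_p ≈ 0.000210 s

For a series RLC circuit (capacitor voltage as output), ω_n = 1/√(LC) = 1/√(53.8 mH · 32.3 nF) = 24000 rad/s.
ζ = (R/2)·√(C/L) = (2020/2)·√(32.3 nF/53.8 mH) = 0.783.
ω_d = 24000·√(1 − 0.783²) = 14900 rad/s. t_p = π/ω_d = 0.000210 s.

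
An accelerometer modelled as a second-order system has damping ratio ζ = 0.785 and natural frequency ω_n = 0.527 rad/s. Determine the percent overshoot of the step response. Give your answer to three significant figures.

%OS ≈ 1.87%

For an underdamped second-order system, %OS = 100·exp(−πζ/√(1−ζ²)).
πζ/√(1−ζ²) = π·0.785/√(1−0.616) = 3.981, so %OS = 100·e^(−3.981) = 1.87%.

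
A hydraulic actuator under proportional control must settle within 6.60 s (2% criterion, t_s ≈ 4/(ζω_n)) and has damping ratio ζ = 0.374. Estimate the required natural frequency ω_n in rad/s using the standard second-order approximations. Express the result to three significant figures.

ω_n ≈ 1.62 rad/s

Rearranging t_s ≈ 4/(ζω_n) gives ω_n = 4/(ζ·t_s) = 4/(0.374 × 6.60) = 1.62 rad/s.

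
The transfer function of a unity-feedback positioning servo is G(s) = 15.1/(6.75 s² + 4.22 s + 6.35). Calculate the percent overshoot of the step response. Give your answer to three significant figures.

%OS ≈ 34.3%

Dividing through by 6.75: denominator becomes s² + 0.6252 s + 0.9407.
So ω_n = √0.9407 = 0.970 rad/s and ζ = 0.6252/(2·0.970) = 0.322.
Overshoot: exp(−π·0.322/√(1−0.322²)) = 0.343, i.e. 34.3%.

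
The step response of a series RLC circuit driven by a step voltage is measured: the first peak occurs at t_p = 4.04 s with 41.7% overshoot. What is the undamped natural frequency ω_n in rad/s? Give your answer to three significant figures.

ω_n ≈ 0.807 rad/s

From the overshoot, ζ = −ln(OS)/√(π²+ln²(OS)) = 0.268.
From t_p = π/ω_d, ω_d = π/4.04 = 0.778 rad/s, so ω_n = ω_d/√(1−ζ²) = 0.807 rad/s.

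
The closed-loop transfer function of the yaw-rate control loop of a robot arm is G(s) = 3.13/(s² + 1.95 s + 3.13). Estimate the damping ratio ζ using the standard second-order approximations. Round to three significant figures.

ζ ≈ 0.551

ω_n = √3.13 = 1.77 rad/s; ζ = 1.95/(2·1.77) = 0.551.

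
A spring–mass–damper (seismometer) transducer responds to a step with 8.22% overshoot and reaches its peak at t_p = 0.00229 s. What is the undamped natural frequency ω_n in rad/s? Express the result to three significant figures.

ω_n ≈ 1750 rad/s

From the overshoot, ζ = −ln(OS)/√(π²+ln²(OS)) = 0.622.
t_p = π/ω_d ⇒ ω_d = 1370 rad/s; then ω_n = ω_d/√(1−ζ²) = 1750 rad/s.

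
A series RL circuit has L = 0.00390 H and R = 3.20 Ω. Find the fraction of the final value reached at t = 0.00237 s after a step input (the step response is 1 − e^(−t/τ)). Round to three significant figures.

τ = L/R = 0.00390/3.20 = 0.00122 s.
y(t)/y_∞ = 1 − e^(−t/τ) = 1 − e^(−0.00237/0.00122) = 1 − e^(−1.94) = 0.857.

y/y_∞ ≈ 0.857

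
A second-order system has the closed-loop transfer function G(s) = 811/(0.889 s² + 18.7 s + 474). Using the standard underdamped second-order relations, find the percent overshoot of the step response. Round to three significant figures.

%OS ≈ 20.0%

Dividing through by 0.889: denominator becomes s² + 21.03 s + 533.2.
So ω_n = √533.2 = 23.1 rad/s and ζ = 21.03/(2·23.1) = 0.455.
Overshoot: exp(−π·0.455/√(1−0.455²)) = 0.200, i.e. 20.0%.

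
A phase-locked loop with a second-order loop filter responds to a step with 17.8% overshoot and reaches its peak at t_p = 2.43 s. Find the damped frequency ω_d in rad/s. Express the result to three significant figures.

t_p = π/ω_d, so ω_d = π/2.43 = 1.29 rad/s.

ω_d ≈ 1.29 rad/s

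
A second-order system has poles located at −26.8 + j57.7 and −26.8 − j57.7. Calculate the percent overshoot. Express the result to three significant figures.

%OS ≈ 23.2%

With σ = 26.8, ω_d = 57.7: ω_n = √(σ²+ω_d²) = 63.6 rad/s, ζ = σ/ω_n = 0.421.
%OS = 100·exp(−πζ/√(1−ζ²)) = 23.2%.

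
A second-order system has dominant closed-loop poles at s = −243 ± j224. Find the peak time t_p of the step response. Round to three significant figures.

t_p ≈ 0.0140 s

t_p = π/ω_d with ω_d = 224 (the imaginary part), so t_p = 0.0140 s.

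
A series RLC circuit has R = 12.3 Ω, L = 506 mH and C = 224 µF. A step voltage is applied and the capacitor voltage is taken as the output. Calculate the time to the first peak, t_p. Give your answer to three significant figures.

For a series RLC circuit (capacitor voltage as output), ω_n = 1/√(LC) = 1/√(506 mH · 224 µF) = 93.9 rad/s.
ζ = (R/2)·√(C/L) = (12.3/2)·√(224 µF/506 mH) = 0.129.
ω_d = ω_n√(1−ζ²) = 93.1 rad/s. t_p = π/ω_d = 0.0337 s.

t_p ≈ 0.0337 s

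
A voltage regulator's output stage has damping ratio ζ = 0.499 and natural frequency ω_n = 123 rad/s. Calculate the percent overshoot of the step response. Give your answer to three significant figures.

For an underdamped second-order system, %OS = 100·exp(−πζ/√(1−ζ²)).
πζ/√(1−ζ²) = π·0.499/√(1−0.249) = 1.809, so %OS = 100·e^(−1.809) = 16.4%.

%OS ≈ 16.4%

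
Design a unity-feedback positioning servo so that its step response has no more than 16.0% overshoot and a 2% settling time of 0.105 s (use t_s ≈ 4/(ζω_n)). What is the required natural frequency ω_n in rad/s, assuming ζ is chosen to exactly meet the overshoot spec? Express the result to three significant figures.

ω_n ≈ 75.6 rad/s

From %OS = 100·exp(−πζ/√(1−ζ²)), invert to get ζ = −ln(OS)/√(π² + ln²(OS)) with OS = 0.160.
−ln 0.160 = 1.833, so ζ = 1.833/√(π² + 3.358) = 0.504.
Then ω_n = 4/(ζ t_s) = 4/(0.504 × 0.105) = 75.6 rad/s.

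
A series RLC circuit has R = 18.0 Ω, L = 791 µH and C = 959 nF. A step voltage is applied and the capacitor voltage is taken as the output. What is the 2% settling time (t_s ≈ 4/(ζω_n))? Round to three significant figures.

t_s ≈ 0.000352 s

For a series RLC circuit (capacitor voltage as output), ω_n = 1/√(LC) = 1/√(791 µH · 959 nF) = 36300 rad/s.
ζ = (R/2)·√(C/L) = (18.0/2)·√(959 nF/791 µH) = 0.313.
t_s ≈ 4/(ζω_n) = 0.000352 s.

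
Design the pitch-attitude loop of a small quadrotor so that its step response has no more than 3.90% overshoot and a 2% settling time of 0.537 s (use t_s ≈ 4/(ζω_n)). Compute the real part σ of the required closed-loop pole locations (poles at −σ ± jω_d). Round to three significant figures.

σ ≈ 7.45

The settling-time spec alone fixes σ = ζω_n = 4/t_s = 4/0.537 = 7.45.
(Overshoot then fixes ζ = 0.718 and hence ω_d = σ·√(1−ζ²)/ζ = 7.21 rad/s.)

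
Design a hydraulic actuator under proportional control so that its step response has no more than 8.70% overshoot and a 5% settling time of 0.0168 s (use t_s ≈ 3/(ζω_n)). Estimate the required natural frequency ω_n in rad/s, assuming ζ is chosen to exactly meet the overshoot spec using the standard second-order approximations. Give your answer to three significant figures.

ω_n ≈ 291 rad/s

Inverting the overshoot relation: ζ = |ln 0.0870|/√(π² + ln²0.0870) = 0.614.
Then ω_n = 3/(ζ t_s) = 3/(0.614 × 0.0168) = 291 rad/s.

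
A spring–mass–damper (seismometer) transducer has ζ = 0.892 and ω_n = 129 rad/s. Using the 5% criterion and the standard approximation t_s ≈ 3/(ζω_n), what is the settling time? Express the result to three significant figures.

t_s ≈ 0.0261 s

t_s ≈ 3/(ζω_n) = 3/(0.892 × 129) = 0.0261 s.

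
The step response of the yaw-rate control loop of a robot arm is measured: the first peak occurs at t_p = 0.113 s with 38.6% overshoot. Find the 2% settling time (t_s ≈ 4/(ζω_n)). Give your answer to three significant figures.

t_s ≈ 0.475 s

From the overshoot, ζ = −ln(OS)/√(π²+ln²(OS)) = 0.290.
t_p = π/ω_d ⇒ ω_d = 27.8 rad/s; then ω_n = ω_d/√(1−ζ²) = 29.0 rad/s.
t_s ≈ 4/(ζω_n) = 4/(0.290·29.0) = 0.475 s.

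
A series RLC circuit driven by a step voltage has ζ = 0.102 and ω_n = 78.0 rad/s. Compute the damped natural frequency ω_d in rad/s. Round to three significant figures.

ω_d ≈ 77.6 rad/s

ω_d = ω_n√(1−ζ²) = 78.0·√0.990 = 77.6 rad/s.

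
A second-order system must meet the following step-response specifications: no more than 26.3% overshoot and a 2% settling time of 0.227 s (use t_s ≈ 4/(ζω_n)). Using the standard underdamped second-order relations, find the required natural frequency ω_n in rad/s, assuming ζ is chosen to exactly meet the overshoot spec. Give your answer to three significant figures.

ζ = −ln(OS)/√(π² + (ln OS)²). With OS = 0.263, ln OS = −1.336 and ζ = 1.336/3.414 = 0.391.
Then ω_n = 4/(ζ t_s) = 4/(0.391 × 0.227) = 45.0 rad/s.

ω_n ≈ 45.0 rad/s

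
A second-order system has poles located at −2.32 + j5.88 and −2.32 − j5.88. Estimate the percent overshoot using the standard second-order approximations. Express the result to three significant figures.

With σ = 2.32, ω_d = 5.88: ω_n = √(σ²+ω_d²) = 6.32 rad/s, ζ = σ/ω_n = 0.367.
Overshoot: exp(−π·0.367/√(1−0.367²)) = 0.290, i.e. 29.0%.

%OS ≈ 29.0%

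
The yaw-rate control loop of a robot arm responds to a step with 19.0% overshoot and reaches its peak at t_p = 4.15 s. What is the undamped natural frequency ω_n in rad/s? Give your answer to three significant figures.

ω_n ≈ 0.856 rad/s

The overshoot fixes ζ = −ln(OS)/√(π²+ln²(OS)) = 0.467.
t_p = π/ω_d ⇒ ω_d = 0.757 rad/s; then ω_n = ω_d/√(1−ζ²) = 0.856 rad/s.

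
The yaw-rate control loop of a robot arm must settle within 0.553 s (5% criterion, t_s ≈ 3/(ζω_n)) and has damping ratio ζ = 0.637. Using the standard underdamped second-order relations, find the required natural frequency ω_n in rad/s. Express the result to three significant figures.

Rearranging t_s ≈ 3/(ζω_n) gives ω_n = 3/(ζ·t_s) = 3/(0.637 × 0.553) = 8.52 rad/s.

ω_n ≈ 8.52 rad/s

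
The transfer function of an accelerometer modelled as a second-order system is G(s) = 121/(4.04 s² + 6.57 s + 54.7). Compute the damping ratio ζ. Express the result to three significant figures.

ζ ≈ 0.221

Dividing through by 4.04: denominator becomes s² + 1.626 s + 13.54.
So ω_n = √13.54 = 3.68 rad/s and ζ = 1.626/(2·3.68) = 0.221.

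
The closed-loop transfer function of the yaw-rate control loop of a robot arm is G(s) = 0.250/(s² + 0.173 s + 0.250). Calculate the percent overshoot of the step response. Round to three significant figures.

Matching coefficients with s² + 2ζω_n s + ω_n² gives ω_n² = 0.250 ⇒ ω_n = 0.500 rad/s, and ζ = 0.173/(2ω_n) = 0.173.
%OS = 100 e^{−πζ/√(1−ζ²)} with ζ = 0.173 gives 57.6%.

%OS ≈ 57.6%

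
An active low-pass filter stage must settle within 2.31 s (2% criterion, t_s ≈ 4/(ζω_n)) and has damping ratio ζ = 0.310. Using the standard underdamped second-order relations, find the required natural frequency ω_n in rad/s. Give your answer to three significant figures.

Rearranging t_s ≈ 4/(ζω_n) gives ω_n = 4/(ζ·t_s) = 4/(0.310 × 2.31) = 5.59 rad/s.

ω_n ≈ 5.59 rad/s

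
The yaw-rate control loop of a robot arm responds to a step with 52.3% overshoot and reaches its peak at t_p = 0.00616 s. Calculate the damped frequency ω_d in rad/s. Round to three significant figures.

t_p = π/ω_d, so ω_d = π/0.00616 = 510 rad/s.

ω_d ≈ 510 rad/s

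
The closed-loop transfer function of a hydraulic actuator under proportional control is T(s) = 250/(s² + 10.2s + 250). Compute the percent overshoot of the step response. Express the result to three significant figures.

ω_n = √250 = 15.8 rad/s; ζ = 10.2/(2·15.8) = 0.323.
%OS = 100·exp(−πζ/√(1−ζ²)) = 34.3%.

%OS ≈ 34.3%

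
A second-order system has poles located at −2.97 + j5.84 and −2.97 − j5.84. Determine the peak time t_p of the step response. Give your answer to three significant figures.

t_p = π/ω_d with ω_d = 5.84 (the imaginary part), so t_p = 0.538 s.

t_p ≈ 0.538 s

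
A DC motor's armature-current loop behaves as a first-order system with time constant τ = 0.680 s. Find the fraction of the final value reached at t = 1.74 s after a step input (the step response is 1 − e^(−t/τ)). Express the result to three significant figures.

y(t)/y_∞ = 1 − e^(−t/τ) = 1 − e^(−1.74/0.680) = 1 − e^(−2.56) = 0.923.

y/y_∞ ≈ 0.923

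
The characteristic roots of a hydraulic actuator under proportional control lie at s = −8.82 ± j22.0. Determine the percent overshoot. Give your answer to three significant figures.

%OS ≈ 28.4%

With σ = 8.82, ω_d = 22.0: ω_n = √(σ²+ω_d²) = 23.7 rad/s, ζ = σ/ω_n = 0.372.
%OS = 100 e^{−πζ/√(1−ζ²)} with ζ = 0.372 gives 28.4%.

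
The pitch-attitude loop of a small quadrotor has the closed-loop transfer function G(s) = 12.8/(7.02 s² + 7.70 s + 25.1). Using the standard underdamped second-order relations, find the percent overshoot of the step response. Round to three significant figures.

%OS ≈ 38.6%

Dividing through by 7.02: denominator becomes s² + 1.097 s + 3.575.
So ω_n = √3.575 = 1.89 rad/s and ζ = 1.097/(2·1.89) = 0.290.
%OS = 100·exp(−πζ/√(1−ζ²)) = 38.6%.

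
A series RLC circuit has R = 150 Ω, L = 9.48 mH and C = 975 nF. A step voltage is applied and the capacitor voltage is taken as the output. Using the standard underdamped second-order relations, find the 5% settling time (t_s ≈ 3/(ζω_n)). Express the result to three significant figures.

For a series RLC circuit (capacitor voltage as output), ω_n = 1/√(LC) = 1/√(9.48 mH · 975 nF) = 10400 rad/s.
ζ = (R/2)·√(C/L) = (150/2)·√(975 nF/9.48 mH) = 0.761.
t_s ≈ 3/(ζω_n) = 0.000379 s.

t_s ≈ 0.000379 s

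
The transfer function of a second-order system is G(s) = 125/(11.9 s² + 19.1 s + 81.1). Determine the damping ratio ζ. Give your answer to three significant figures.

ζ ≈ 0.307

Dividing through by 11.9: denominator becomes s² + 1.605 s + 6.815.
So ω_n = √6.815 = 2.61 rad/s and ζ = 1.605/(2·2.61) = 0.307.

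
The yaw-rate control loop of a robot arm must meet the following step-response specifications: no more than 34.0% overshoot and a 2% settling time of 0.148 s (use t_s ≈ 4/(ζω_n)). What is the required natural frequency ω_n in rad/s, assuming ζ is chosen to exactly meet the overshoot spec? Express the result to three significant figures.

ζ = −ln(OS)/√(π² + (ln OS)²). With OS = 0.340, ln OS = −1.079 and ζ = 1.079/3.322 = 0.325.
Then ω_n = 4/(ζ t_s) = 4/(0.325 × 0.148) = 83.2 rad/s.

ω_n ≈ 83.2 rad/s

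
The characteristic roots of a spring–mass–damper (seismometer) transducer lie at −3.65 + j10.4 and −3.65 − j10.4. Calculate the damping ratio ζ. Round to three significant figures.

ζ ≈ 0.331

|pole| = ω_n = √(3.65² + 10.4²) = 11.0 rad/s; ζ = cos θ = σ/ω_n = 0.331.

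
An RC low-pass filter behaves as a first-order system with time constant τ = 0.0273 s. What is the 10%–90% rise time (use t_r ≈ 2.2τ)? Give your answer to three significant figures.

t_r ≈ 0.0601 s

t_r ≈ 2.2τ = 0.0601 s.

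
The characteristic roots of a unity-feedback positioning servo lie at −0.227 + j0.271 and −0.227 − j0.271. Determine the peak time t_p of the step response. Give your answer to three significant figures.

t_p = π/ω_d with ω_d = 0.271 (the imaginary part), so t_p = 11.6 s.

t_p ≈ 11.6 s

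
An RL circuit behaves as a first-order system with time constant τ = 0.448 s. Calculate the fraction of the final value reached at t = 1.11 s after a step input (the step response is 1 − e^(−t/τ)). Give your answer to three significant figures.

y(t)/y_∞ = 1 − e^(−t/τ) = 1 − e^(−1.11/0.448) = 1 − e^(−2.48) = 0.916.

y/y_∞ ≈ 0.916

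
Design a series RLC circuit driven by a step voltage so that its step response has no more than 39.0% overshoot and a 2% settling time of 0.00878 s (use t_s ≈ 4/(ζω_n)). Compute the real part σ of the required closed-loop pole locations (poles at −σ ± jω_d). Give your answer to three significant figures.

The settling-time spec alone fixes σ = ζω_n = 4/t_s = 4/0.00878 = 456.
(Overshoot then fixes ζ = 0.287 and hence ω_d = σ·√(1−ζ²)/ζ = 1520 rad/s.)

σ ≈ 456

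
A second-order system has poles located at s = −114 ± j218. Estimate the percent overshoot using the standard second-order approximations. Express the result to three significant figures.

With σ = 114, ω_d = 218: ω_n = √(σ²+ω_d²) = 246 rad/s, ζ = σ/ω_n = 0.463.
%OS = 100·exp(−πζ/√(1−ζ²)) = 19.3%.

%OS ≈ 19.3%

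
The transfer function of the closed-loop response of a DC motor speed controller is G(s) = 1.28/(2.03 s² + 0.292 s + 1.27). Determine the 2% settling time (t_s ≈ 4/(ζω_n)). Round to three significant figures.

Dividing through by 2.03: denominator becomes s² + 0.1438 s + 0.6256.
So ω_n = √0.6256 = 0.791 rad/s and ζ = 0.1438/(2·0.791) = 0.0909.
t_s ≈ 4/(ζω_n) = 55.6 s.

t_s ≈ 55.6 s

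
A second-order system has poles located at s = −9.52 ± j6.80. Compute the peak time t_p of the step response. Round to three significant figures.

t_p = π/ω_d with ω_d = 6.80 (the imaginary part), so t_p = 0.462 s.

t_p ≈ 0.462 s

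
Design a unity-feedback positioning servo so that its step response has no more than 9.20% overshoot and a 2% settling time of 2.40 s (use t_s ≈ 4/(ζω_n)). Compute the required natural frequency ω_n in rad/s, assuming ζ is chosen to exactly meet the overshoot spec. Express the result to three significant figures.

ω_n ≈ 2.76 rad/s

Inverting the overshoot relation: ζ = |ln 0.0920|/√(π² + ln²0.0920) = 0.605.
Then ω_n = 4/(ζ t_s) = 4/(0.605 × 2.40) = 2.76 rad/s.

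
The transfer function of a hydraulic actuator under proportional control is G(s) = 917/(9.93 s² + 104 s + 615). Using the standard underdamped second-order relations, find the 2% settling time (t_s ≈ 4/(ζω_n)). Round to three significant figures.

t_s ≈ 0.764 s

Dividing through by 9.93: denominator becomes s² + 10.47 s + 61.93.
So ω_n = √61.93 = 7.87 rad/s and ζ = 10.47/(2·7.87) = 0.665.
t_s ≈ 4/(ζω_n) = 0.764 s.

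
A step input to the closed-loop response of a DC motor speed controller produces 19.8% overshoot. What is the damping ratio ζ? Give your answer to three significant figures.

Inverting the overshoot relation: ζ = |ln 0.198|/√(π² + ln²0.198) = 0.458.

ζ ≈ 0.458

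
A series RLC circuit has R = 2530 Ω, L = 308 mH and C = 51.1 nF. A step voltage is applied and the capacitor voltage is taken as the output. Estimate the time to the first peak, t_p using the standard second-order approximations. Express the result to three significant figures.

t_p ≈ 0.000460 s

For a series RLC circuit (capacitor voltage as output), ω_n = 1/√(LC) = 1/√(308 mH · 51.1 nF) = 7970 rad/s.
ζ = (R/2)·√(C/L) = (2530/2)·√(51.1 nF/308 mH) = 0.515.
ω_d = ω_n√(1−ζ²) = 6830 rad/s. t_p = π/ω_d = 0.000460 s.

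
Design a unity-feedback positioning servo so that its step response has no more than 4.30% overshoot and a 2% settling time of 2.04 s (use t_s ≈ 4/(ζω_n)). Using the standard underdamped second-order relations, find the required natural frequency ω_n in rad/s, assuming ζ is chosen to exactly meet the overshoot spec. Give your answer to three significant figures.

ζ = −ln(OS)/√(π² + (ln OS)²). With OS = 0.0430, ln OS = −3.147 and ζ = 3.147/4.446 = 0.708.
From t_s ≈ 4/(ζω_n): ω_n = 4/(ζ·t_s) = 4/(0.708·2.04) = 2.77 rad/s.

ω_n ≈ 2.77 rad/s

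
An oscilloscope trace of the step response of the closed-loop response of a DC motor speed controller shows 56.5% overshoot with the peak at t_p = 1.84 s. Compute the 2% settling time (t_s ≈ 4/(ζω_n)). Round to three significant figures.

ζ from %OS: ζ = |ln 0.565|/√(π²+ln²0.565) = 0.179.
From t_p = π/ω_d, ω_d = π/1.84 = 1.71 rad/s, so ω_n = ω_d/√(1−ζ²) = 1.74 rad/s.
t_s ≈ 4/(ζω_n) = 4/(0.179·1.74) = 12.9 s.

t_s ≈ 12.9 s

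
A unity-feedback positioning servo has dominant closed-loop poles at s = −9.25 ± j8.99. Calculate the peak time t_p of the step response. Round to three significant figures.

t_p ≈ 0.349 s

t_p = π/ω_d with ω_d = 8.99 (the imaginary part), so t_p = 0.349 s.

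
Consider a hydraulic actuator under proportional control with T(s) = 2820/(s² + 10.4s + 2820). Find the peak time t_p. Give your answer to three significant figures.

t_p ≈ 0.0594 s

ω_n = √2820 = 53.1 rad/s; ζ = 10.4/(2·53.1) = 0.0979.
ω_d = ω_n√(1−ζ²) = 52.8 rad/s. Then t_p = π/ω_d = 0.0594 s.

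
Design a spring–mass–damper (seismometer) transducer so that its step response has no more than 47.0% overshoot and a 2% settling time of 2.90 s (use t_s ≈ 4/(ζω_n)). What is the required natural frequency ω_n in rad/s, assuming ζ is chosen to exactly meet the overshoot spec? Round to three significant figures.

Inverting the overshoot relation: ζ = |ln 0.470|/√(π² + ln²0.470) = 0.234.
From t_s ≈ 4/(ζω_n): ω_n = 4/(ζ·t_s) = 4/(0.234·2.90) = 5.90 rad/s.

ω_n ≈ 5.90 rad/s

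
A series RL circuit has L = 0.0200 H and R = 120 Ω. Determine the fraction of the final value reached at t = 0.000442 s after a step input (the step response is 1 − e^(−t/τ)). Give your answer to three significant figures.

τ = L/R = 0.0200/120 = 0.000167 s.
y(t)/y_∞ = 1 − e^(−t/τ) = 1 − e^(−0.000442/0.000167) = 1 − e^(−2.65) = 0.929.

y/y_∞ ≈ 0.929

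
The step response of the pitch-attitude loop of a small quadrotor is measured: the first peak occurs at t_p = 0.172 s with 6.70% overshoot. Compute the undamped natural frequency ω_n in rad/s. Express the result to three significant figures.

From the overshoot, ζ = −ln(OS)/√(π²+ln²(OS)) = 0.652.
t_p = π/ω_d ⇒ ω_d = 18.3 rad/s; then ω_n = ω_d/√(1−ζ²) = 24.1 rad/s.

ω_n ≈ 24.1 rad/s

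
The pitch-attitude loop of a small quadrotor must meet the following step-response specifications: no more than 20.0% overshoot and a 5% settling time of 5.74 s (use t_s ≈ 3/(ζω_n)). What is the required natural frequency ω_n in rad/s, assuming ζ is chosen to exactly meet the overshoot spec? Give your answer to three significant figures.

ω_n ≈ 1.15 rad/s

ζ = −ln(OS)/√(π² + (ln OS)²). With OS = 0.200, ln OS = −1.609 and ζ = 1.609/3.530 = 0.456.
From t_s ≈ 3/(ζω_n): ω_n = 3/(ζ·t_s) = 3/(0.456·5.74) = 1.15 rad/s.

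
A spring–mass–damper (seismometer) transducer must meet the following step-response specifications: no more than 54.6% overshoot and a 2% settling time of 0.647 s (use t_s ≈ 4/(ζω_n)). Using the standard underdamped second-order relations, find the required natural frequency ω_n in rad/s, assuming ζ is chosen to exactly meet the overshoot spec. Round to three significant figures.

Inverting the overshoot relation: ζ = |ln 0.546|/√(π² + ln²0.546) = 0.189.
From t_s ≈ 4/(ζω_n): ω_n = 4/(ζ·t_s) = 4/(0.189·0.647) = 32.7 rad/s.

ω_n ≈ 32.7 rad/s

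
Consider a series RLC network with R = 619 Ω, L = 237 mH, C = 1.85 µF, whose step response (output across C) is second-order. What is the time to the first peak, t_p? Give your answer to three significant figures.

t_p ≈ 0.00414 s

For a series RLC circuit (capacitor voltage as output), ω_n = 1/√(LC) = 1/√(237 mH · 1.85 µF) = 1510 rad/s.
ζ = (R/2)·√(C/L) = (619/2)·√(1.85 µF/237 mH) = 0.865.
ω_d = ω_n√(1−ζ²) = 759 rad/s. t_p = π/ω_d = 0.00414 s.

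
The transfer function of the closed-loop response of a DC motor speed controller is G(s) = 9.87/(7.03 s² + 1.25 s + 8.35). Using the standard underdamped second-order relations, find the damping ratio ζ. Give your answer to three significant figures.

Dividing through by 7.03: denominator becomes s² + 0.1778 s + 1.188.
So ω_n = √1.188 = 1.09 rad/s and ζ = 0.1778/(2·1.09) = 0.0816.

ζ ≈ 0.0816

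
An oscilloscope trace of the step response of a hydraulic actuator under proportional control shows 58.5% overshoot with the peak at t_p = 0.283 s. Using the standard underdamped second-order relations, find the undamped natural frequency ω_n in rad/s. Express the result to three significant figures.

ω_n ≈ 11.3 rad/s

The overshoot fixes ζ = −ln(OS)/√(π²+ln²(OS)) = 0.168.
From t_p = π/ω_d, ω_d = π/0.283 = 11.1 rad/s, so ω_n = ω_d/√(1−ζ²) = 11.3 rad/s.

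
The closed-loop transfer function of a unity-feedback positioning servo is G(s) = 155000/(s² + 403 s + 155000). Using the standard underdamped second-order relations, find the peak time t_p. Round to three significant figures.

Comparing the denominator to s² + 2ζω_n s + ω_n²: ω_n = √155000 = 394 rad/s, and 2ζω_n = 403 so ζ = 403/(2·394) = 0.512.
ω_d = ω_n√(1−ζ²) = 338 rad/s. Then t_p = π/ω_d = 0.00929 s.

t_p ≈ 0.00929 s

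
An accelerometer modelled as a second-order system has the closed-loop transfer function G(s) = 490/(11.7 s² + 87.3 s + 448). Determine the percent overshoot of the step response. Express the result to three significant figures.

Dividing through by 11.7: denominator becomes s² + 7.462 s + 38.29.
So ω_n = √38.29 = 6.19 rad/s and ζ = 7.462/(2·6.19) = 0.603.
%OS = 100 e^{−πζ/√(1−ζ²)} with ζ = 0.603 gives 9.31%.

%OS ≈ 9.31%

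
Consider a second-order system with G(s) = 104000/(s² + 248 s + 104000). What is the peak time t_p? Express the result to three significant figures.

t_p ≈ 0.0106 s

ω_n = √104000 = 322 rad/s; ζ = 248/(2·322) = 0.385.
ω_d = ω_n√(1−ζ²) = 298 rad/s. Then t_p = π/ω_d = 0.0106 s.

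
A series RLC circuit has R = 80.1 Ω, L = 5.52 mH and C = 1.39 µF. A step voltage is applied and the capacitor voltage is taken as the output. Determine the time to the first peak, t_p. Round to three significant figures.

For a series RLC circuit (capacitor voltage as output), ω_n = 1/√(LC) = 1/√(5.52 mH · 1.39 µF) = 11400 rad/s.
ζ = (R/2)·√(C/L) = (80.1/2)·√(1.39 µF/5.52 mH) = 0.636.
ω_d = ω_n√(1−ζ²) = 8810 rad/s. t_p = π/ω_d = 0.000356 s.

t_p ≈ 0.000356 s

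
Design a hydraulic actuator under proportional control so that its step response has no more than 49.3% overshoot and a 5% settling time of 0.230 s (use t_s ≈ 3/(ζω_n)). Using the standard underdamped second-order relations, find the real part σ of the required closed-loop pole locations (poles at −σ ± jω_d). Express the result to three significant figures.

σ ≈ 13.0

The settling-time spec alone fixes σ = ζω_n = 3/t_s = 3/0.230 = 13.0.
(Overshoot then fixes ζ = 0.220 and hence ω_d = σ·√(1−ζ²)/ζ = 57.9 rad/s.)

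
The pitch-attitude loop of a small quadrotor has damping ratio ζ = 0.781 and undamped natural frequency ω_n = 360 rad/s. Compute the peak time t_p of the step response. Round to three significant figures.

The damped frequency is ω_d = ω_n√(1−ζ²) = 360·√(1−0.610) = 225 rad/s.
Peak time t_p = π/ω_d = π/225 = 0.0140 s.

t_p ≈ 0.0140 s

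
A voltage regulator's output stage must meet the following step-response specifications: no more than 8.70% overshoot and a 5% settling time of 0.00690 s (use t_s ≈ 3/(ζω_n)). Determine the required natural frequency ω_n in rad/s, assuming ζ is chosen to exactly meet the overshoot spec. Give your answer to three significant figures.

ζ = −ln(OS)/√(π² + (ln OS)²). With OS = 0.0870, ln OS = −2.442 and ζ = 2.442/3.979 = 0.614.
Then ω_n = 3/(ζ t_s) = 3/(0.614 × 0.00690) = 708 rad/s.

ω_n ≈ 708 rad/s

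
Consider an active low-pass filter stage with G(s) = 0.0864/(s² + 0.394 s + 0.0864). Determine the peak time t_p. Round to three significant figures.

t_p ≈ 14.4 s

Matching coefficients with s² + 2ζω_n s + ω_n² gives ω_n² = 0.0864 ⇒ ω_n = 0.294 rad/s, and ζ = 0.394/(2ω_n) = 0.670.
ω_d = ω_n√(1−ζ²) = 0.218 rad/s. Then t_p = π/ω_d = 14.4 s.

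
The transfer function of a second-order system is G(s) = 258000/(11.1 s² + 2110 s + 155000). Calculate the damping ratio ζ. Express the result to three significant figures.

Dividing through by 11.1: denominator becomes s² + 190.1 s + 13960.
So ω_n = √13960 = 118 rad/s and ζ = 190.1/(2·118) = 0.804.

ζ ≈ 0.804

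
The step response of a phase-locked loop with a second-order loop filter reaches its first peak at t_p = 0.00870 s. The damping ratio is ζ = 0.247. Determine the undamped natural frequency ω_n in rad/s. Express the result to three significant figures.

Peak time t_p = π/ω_d, so ω_d = π/t_p = π/0.00870 = 361 rad/s.
ω_n = ω_d/√(1−ζ²) = 361/√0.939 = 373 rad/s.

ω_n ≈ 373 rad/s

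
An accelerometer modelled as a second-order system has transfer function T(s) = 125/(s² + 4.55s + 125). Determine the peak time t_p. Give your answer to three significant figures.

Matching coefficients with s² + 2ζω_n s + ω_n² gives ω_n² = 125 ⇒ ω_n = 11.2 rad/s, and ζ = 4.55/(2ω_n) = 0.203.
ω_d = ω_n√(1−ζ²) = 10.9 rad/s. Then t_p = π/ω_d = 0.287 s.

t_p ≈ 0.287 s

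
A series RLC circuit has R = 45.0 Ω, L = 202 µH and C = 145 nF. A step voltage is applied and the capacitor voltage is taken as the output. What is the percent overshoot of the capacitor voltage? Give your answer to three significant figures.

%OS ≈ 9.31%

For a series RLC circuit (capacitor voltage as output), ω_n = 1/√(LC) = 1/√(202 µH · 145 nF) = 185000 rad/s.
ζ = (R/2)·√(C/L) = (45.0/2)·√(145 nF/202 µH) = 0.603.
%OS = 100 e^{−πζ/√(1−ζ²)} with ζ = 0.603 gives 9.31%.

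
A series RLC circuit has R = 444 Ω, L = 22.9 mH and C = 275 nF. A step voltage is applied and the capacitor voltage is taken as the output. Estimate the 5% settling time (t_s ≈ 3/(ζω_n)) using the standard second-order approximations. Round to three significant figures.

t_s ≈ 0.000309 s

For a series RLC circuit (capacitor voltage as output), ω_n = 1/√(LC) = 1/√(22.9 mH · 275 nF) = 12600 rad/s.
ζ = (R/2)·√(C/L) = (444/2)·√(275 nF/22.9 mH) = 0.769.
t_s ≈ 3/(ζω_n) = 0.000309 s.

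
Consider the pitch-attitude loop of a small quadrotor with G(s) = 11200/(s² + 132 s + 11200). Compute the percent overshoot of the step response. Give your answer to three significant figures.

Comparing the denominator to s² + 2ζω_n s + ω_n²: ω_n = √11200 = 106 rad/s, and 2ζω_n = 132 so ζ = 132/(2·106) = 0.624.
%OS = 100 e^{−πζ/√(1−ζ²)} with ζ = 0.624 gives 8.16%.

%OS ≈ 8.16%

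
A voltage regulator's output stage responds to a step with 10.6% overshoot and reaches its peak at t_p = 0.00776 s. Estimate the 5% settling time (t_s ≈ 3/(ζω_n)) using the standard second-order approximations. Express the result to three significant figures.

The overshoot fixes ζ = −ln(OS)/√(π²+ln²(OS)) = 0.581.
From t_p = π/ω_d, ω_d = π/0.00776 = 405 rad/s, so ω_n = ω_d/√(1−ζ²) = 498 rad/s.
t_s ≈ 3/(ζω_n) = 3/(0.581·498) = 0.0104 s.

t_s ≈ 0.0104 s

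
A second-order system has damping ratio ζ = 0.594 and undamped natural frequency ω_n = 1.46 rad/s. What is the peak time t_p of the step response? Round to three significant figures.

The damped frequency is ω_d = ω_n√(1−ζ²) = 1.46·√(1−0.353) = 1.17 rad/s.
Peak time t_p = π/ω_d = π/1.17 = 2.67 s.

t_p ≈ 2.67 s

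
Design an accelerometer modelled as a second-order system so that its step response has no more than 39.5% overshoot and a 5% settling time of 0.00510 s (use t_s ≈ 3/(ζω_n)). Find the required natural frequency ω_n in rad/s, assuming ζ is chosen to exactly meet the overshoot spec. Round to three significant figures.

Inverting the overshoot relation: ζ = |ln 0.395|/√(π² + ln²0.395) = 0.284.
From t_s ≈ 3/(ζω_n): ω_n = 3/(ζ·t_s) = 3/(0.284·0.00510) = 2070 rad/s.

ω_n ≈ 2070 rad/s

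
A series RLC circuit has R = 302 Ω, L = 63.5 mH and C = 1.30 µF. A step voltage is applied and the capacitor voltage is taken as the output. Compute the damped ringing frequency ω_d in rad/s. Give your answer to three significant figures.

ω_d ≈ 2540 rad/s

For a series RLC circuit (capacitor voltage as output), ω_n = 1/√(LC) = 1/√(63.5 mH · 1.30 µF) = 3480 rad/s.
ζ = (R/2)·√(C/L) = (302/2)·√(1.30 µF/63.5 mH) = 0.683.
The damped frequency ω_d = ω_n√(1−ζ²) = 2540 rad/s.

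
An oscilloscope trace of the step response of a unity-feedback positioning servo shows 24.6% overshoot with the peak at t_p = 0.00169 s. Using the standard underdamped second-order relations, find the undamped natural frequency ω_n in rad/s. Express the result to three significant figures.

ω_n ≈ 2040 rad/s

The overshoot fixes ζ = −ln(OS)/√(π²+ln²(OS)) = 0.408.
t_p = π/ω_d ⇒ ω_d = 1860 rad/s; then ω_n = ω_d/√(1−ζ²) = 2040 rad/s.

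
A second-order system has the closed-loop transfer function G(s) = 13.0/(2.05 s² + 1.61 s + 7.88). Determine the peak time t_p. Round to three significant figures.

t_p ≈ 1.64 s

Dividing through by 2.05: denominator becomes s² + 0.7854 s + 3.844.
So ω_n = √3.844 = 1.96 rad/s and ζ = 0.7854/(2·1.96) = 0.200.
The damped frequency ω_d = ω_n√(1−ζ²) = 1.92 rad/s. t_p = π/ω_d = 1.64 s.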